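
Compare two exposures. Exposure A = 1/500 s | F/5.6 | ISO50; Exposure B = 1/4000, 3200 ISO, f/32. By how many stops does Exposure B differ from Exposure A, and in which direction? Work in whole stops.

Aperture: f/5.6 → f/8 → f/11 → f/16 → f/22 → f/32 — 5 stops smaller aperture (darker).
Shutter speed: 1/500 → 1/1000 → 1/2000 → 1/4000 — 3 stops shorter (darker).
ISO: 50 → 100 → 200 → 400 → 800 → 1600 → 3200 — 6 stops higher (brighter).
Net: −5 −3 +6 = −2 stops.

2 stops darker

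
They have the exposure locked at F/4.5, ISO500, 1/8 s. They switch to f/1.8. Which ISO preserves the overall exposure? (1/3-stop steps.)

Aperture: f/4.5 → f/4 → f/3.5 → f/3.2 → f/2.8 → f/2.5 → f/2.2 → f/2 → f/1.8 — 2 2/3 stops wider (brighter).
Need 2 2/3 stops darker from the ISO: 500 → 400 → 320 → 250 → 200 → 160 → 125 → 100 → 80.

ISO 80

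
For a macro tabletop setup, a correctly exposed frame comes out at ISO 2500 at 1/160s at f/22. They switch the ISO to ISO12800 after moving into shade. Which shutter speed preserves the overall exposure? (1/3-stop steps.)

1/800s

ISO: 2500 → 3200 → 4000 → 5000 → 6400 → 8000 → 10000 → 12800 — 2 1/3 stops raised (brighter).
Need 2 1/3 stops darker from the shutter speed: 1/160 → 1/200 → 1/250 → 1/320 → 1/400 → 1/500 → 1/640 → 1/800.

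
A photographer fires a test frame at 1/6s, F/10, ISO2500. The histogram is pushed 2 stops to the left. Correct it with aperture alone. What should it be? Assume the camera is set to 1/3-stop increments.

f/5

Underexposed by 2 stops → need 2 stops brighter.
Aperture: f/10 → f/9 → f/8 → f/7.1 → f/6.3 → f/5.6 → f/5.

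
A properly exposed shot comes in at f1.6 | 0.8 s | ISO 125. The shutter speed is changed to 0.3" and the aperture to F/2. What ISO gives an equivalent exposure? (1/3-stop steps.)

Shutter speed: 0.8 → 0.6 → 0.5 → 0.4 → 0.3 — 1 1/3 stops faster (darker).
Aperture: f/1.6 → f/1.8 → f/2 — 2/3 stop stopped down (darker).
Net change so far: 2 stops darker. Offset with the ISO: 125 → 160 → 200 → 250 → 320 → 400 → 500.

ISO 500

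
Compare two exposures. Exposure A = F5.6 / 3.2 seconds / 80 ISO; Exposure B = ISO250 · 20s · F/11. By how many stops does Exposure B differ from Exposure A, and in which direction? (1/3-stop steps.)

Aperture: f/5.6 → f/6.3 → f/7.1 → f/8 → f/9 → f/10 → f/11 — 2 stops narrower (darker).
Shutter speed: 3.2 → 4 → 5 → 6 → 8 → 10 → 13 → 15 → 20 — 2 2/3 stops longer (brighter).
ISO: 80 → 100 → 125 → 160 → 200 → 250 — 1 2/3 stops higher (brighter).
Net: −2 +2 2/3 +1 2/3 = +2 1/3 stops.

2 1/3 stops brighter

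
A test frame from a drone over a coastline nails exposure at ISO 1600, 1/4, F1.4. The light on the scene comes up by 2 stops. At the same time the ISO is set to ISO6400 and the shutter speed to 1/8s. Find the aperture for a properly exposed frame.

f/4

Scene light: 2 stops brighter.
ISO: 1600 → 3200 → 6400 — 2 stops raised (brighter).
Shutter speed: 1/4 → 1/8 — 1 stop faster (darker).
Net so far: 3 stops brighter. Aperture: f/1.4 → f/2 → f/2.8 → f/4.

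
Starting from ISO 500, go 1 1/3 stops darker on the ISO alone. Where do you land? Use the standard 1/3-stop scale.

ISO 200

ISO: 500 → 400 → 320 → 250 → 200 — 1 1/3 stops dropped (darker).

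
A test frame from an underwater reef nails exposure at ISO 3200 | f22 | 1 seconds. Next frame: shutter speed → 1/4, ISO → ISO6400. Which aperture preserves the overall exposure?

Shutter speed: 1 → 1/2 → 1/4 — 2 stops shorter (darker).
ISO: 3200 → 6400 — 1 stop higher (brighter).
Net change so far: 1 stop darker. Offset with the aperture: f/22 → f/16.

f/16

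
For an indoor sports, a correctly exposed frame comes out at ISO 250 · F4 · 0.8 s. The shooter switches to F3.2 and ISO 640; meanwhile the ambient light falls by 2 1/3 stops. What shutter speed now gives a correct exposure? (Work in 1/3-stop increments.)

1 s

Scene light: 2 1/3 stops darker.
Aperture: f/4 → f/3.5 → f/3.2 — 2/3 stop opened up (brighter).
ISO: 250 → 320 → 400 → 500 → 640 — 1 1/3 stops raised (brighter).
Net so far: 1/3 stop darker. Shutter speed: 0.8 → 1.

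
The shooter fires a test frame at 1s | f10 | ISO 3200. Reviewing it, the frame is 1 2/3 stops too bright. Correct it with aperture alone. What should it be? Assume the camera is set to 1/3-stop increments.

Overexposed by 1 2/3 stops → need 1 2/3 stops darker.
Aperture: f/10 → f/11 → f/13 → f/14 → f/16 → f/18.

f/18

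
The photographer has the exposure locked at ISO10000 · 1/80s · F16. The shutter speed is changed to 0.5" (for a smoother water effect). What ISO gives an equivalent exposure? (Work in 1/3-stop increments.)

ISO 250

Shutter speed: 1/80 → 1/60 → 1/50 → 1/40 → 1/30 → 1/25 → 1/20 → 1/15 → 1/13 → 1/10 → 1/8 → 1/6 → 1/5 → 1/4 → 0.3 → 0.4 → 0.5 — 5 1/3 stops longer (brighter).
Need 5 1/3 stops darker from the ISO: 10000 → 8000 → 6400 → 5000 → 4000 → 3200 → 2500 → 2000 → 1600 → 1250 → 1000 → 800 → 640 → 500 → 400 → 320 → 250.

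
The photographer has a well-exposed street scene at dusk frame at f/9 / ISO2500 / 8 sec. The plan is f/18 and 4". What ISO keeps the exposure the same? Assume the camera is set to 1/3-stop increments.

ISO 20000

Aperture: f/9 → f/10 → f/11 → f/13 → f/14 → f/16 → f/18 — 2 stops stopped down (darker).
Shutter speed: 8 → 6 → 5 → 4 — 1 stop faster (darker).
Net change so far: 3 stops darker. Offset with the ISO: 2500 → 3200 → 4000 → 5000 → 6400 → 8000 → 10000 → 12800 → 16000 → 20000.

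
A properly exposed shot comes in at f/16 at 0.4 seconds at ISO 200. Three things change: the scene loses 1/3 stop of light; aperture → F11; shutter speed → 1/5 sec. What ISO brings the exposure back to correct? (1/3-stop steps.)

ISO 250

Scene light: 1/3 stop darker.
Aperture: f/16 → f/14 → f/13 → f/11 — 1 stop wider (brighter).
Shutter speed: 0.4 → 0.3 → 1/4 → 1/5 — 1 stop faster (darker).
Net so far: 1/3 stop darker. ISO: 200 → 250.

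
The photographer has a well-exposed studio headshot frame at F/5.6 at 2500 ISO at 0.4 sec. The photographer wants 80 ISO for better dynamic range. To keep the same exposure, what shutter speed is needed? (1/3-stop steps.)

ISO: 2500 → 2000 → 1600 → 1250 → 1000 → 800 → 640 → 500 → 400 → 320 → 250 → 200 → 160 → 125 → 100 → 80 — 5 stops lower (darker).
Need 5 stops brighter from the shutter speed: 0.4 → 0.5 → 0.6 → 0.8 → 1 → 1.3 → 1.6 → 2 → 2.5 → 3.2 → 4 → 5 → 6 → 8 → 10 → 13.

13 s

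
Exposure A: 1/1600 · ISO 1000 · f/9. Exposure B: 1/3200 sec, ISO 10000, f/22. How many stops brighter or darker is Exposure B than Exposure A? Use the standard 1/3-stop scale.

1/3 stop darker

Aperture: f/9 → f/10 → f/11 → f/13 → f/14 → f/16 → f/18 → f/20 → f/22 — 2 2/3 stops narrower (darker).
Shutter speed: 1/1600 → 1/2000 → 1/2500 → 1/3200 — 1 stop faster (darker).
ISO: 1000 → 1250 → 1600 → 2000 → 2500 → 3200 → 4000 → 5000 → 6400 → 8000 → 10000 — 3 1/3 stops raised (brighter).
Net: −2 2/3 −1 +3 1/3 = −1/3 stops.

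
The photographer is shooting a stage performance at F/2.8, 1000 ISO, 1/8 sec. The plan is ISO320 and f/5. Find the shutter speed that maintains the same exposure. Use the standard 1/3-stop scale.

1.3 s

ISO: 1000 → 800 → 640 → 500 → 400 → 320 — 1 2/3 stops dropped (darker).
Aperture: f/2.8 → f/3.2 → f/3.5 → f/4 → f/4.5 → f/5 — 1 2/3 stops smaller aperture (darker).
Net change so far: 3 1/3 stops darker. Offset with the shutter speed: 1/8 → 1/6 → 1/5 → 1/4 → 0.3 → 0.4 → 0.5 → 0.6 → 0.8 → 1 → 1.3.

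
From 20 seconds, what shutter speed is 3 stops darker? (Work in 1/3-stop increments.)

2.5 s

Shutter speed: 20 → 15 → 13 → 10 → 8 → 6 → 5 → 4 → 3.2 → 2.5 — 3 stops shorter (darker).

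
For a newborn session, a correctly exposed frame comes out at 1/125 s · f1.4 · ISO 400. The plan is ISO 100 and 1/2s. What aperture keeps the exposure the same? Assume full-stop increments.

f/5.6

ISO: 400 → 200 → 100 — 2 stops lower (darker).
Shutter speed: 1/125 → 1/60 → 1/30 → 1/15 → 1/8 → 1/4 → 1/2 — 6 stops slower (brighter).
Net change so far: 4 stops brighter. Offset with the aperture: f/1.4 → f/2 → f/2.8 → f/4 → f/5.6.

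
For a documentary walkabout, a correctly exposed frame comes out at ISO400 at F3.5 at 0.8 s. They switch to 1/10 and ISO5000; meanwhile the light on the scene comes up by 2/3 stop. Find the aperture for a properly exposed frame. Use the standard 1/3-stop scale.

Scene light: 2/3 stop brighter.
Shutter speed: 0.8 → 0.6 → 0.5 → 0.4 → 0.3 → 1/4 → 1/5 → 1/6 → 1/8 → 1/10 — 3 stops shorter (darker).
ISO: 400 → 500 → 640 → 800 → 1000 → 1250 → 1600 → 2000 → 2500 → 3200 → 4000 → 5000 — 3 2/3 stops higher (brighter).
Net so far: 1 1/3 stops brighter. Aperture: f/3.5 → f/4 → f/4.5 → f/5 → f/5.6.

f/5.6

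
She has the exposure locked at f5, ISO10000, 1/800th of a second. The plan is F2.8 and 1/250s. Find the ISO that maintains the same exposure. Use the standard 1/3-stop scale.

ISO 1000

Aperture: f/5 → f/4.5 → f/4 → f/3.5 → f/3.2 → f/2.8 — 1 2/3 stops wider (brighter).
Shutter speed: 1/800 → 1/640 → 1/500 → 1/400 → 1/320 → 1/250 — 1 2/3 stops slower (brighter).
Net change so far: 3 1/3 stops brighter. Offset with the ISO: 10000 → 8000 → 6400 → 5000 → 4000 → 3200 → 2500 → 2000 → 1600 → 1250 → 1000.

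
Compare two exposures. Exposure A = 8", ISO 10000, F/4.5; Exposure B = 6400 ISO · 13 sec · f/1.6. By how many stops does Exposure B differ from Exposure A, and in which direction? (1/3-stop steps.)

3 stops brighter

Aperture: f/4.5 → f/4 → f/3.5 → f/3.2 → f/2.8 → f/2.5 → f/2.2 → f/2 → f/1.8 → f/1.6 — 3 stops larger aperture (brighter).
Shutter speed: 8 → 10 → 13 — 2/3 stop longer (brighter).
ISO: 10000 → 8000 → 6400 — 2/3 stop dropped (darker).
Net: +3 +2/3 −2/3 = +3 stops.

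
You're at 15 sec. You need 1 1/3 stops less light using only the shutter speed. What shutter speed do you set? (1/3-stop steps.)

Shutter speed: 15 → 13 → 10 → 8 → 6 — 1 1/3 stops faster (darker).

6 s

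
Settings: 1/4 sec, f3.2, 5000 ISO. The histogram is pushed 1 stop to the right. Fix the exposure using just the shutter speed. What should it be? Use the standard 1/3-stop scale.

1/8s

Overexposed by 1 stop → need 1 stop darker.
Shutter speed: 1/4 → 1/5 → 1/6 → 1/8.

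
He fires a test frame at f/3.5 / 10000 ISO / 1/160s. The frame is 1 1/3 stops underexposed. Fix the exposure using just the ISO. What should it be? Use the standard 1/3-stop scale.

ISO 25600

Underexposed by 1 1/3 stops → need 1 1/3 stops brighter.
ISO: 10000 → 12800 → 16000 → 20000 → 25600.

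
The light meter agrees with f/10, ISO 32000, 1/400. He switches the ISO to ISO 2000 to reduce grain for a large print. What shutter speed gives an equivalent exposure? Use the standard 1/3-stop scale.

ISO: 32000 → 25600 → 20000 → 16000 → 12800 → 10000 → 8000 → 6400 → 5000 → 4000 → 3200 → 2500 → 2000 — 4 stops dropped (darker).
Need 4 stops brighter from the shutter speed: 1/400 → 1/320 → 1/250 → 1/200 → 1/160 → 1/125 → 1/100 → 1/80 → 1/60 → 1/50 → 1/40 → 1/30 → 1/25.

1/25s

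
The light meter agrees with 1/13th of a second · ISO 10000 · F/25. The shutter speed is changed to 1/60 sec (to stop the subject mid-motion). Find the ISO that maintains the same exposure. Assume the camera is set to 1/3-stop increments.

ISO 51200

Shutter speed: 1/13 → 1/15 → 1/20 → 1/25 → 1/30 → 1/40 → 1/50 → 1/60 — 2 1/3 stops shorter (darker).
Need 2 1/3 stops brighter from the ISO: 10000 → 12800 → 16000 → 20000 → 25600 → 32000 → 40000 → 51200.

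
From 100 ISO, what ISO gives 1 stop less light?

ISO: 100 → 50 — 1 stop dropped (darker).

ISO 50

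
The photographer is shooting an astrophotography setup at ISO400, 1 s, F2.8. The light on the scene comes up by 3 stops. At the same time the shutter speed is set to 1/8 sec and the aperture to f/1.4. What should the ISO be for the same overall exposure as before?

Scene light: 3 stops brighter.
Shutter speed: 1 → 1/2 → 1/4 → 1/8 — 3 stops faster (darker).
Aperture: f/2.8 → f/2 → f/1.4 — 2 stops opened up (brighter).
Net so far: 2 stops brighter. ISO: 400 → 200 → 100.

ISO 100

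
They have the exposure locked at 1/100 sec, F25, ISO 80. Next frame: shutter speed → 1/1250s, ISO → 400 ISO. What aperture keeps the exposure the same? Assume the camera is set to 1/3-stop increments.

f/16

Shutter speed: 1/100 → 1/125 → 1/160 → 1/200 → 1/250 → 1/320 → 1/400 → 1/500 → 1/640 → 1/800 → 1/1000 → 1/1250 — 3 2/3 stops faster (darker).
ISO: 80 → 100 → 125 → 160 → 200 → 250 → 320 → 400 — 2 1/3 stops higher (brighter).
Net change so far: 1 1/3 stops darker. Offset with the aperture: f/25 → f/22 → f/20 → f/18 → f/16.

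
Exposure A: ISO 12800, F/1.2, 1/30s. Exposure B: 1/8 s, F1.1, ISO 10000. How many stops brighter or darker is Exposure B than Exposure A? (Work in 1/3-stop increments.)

2 stops brighter

Aperture: f/1.2 → f/1.1 — 1/3 stop opened up (brighter).
Shutter speed: 1/30 → 1/25 → 1/20 → 1/15 → 1/13 → 1/10 → 1/8 — 2 stops longer (brighter).
ISO: 12800 → 10000 — 1/3 stop lower (darker).
Net: +1/3 +2 −1/3 = +2 stops.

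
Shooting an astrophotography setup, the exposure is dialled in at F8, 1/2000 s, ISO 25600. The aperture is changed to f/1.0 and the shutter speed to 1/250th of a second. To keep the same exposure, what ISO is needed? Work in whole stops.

ISO 50

Aperture: f/8 → f/5.6 → f/4 → f/2.8 → f/2 → f/1.4 → f/1.0 — 6 stops larger aperture (brighter).
Shutter speed: 1/2000 → 1/1000 → 1/500 → 1/250 — 3 stops longer (brighter).
Net change so far: 9 stops brighter. Offset with the ISO: 25600 → 12800 → 6400 → 3200 → 1600 → 800 → 400 → 200 → 100 → 50.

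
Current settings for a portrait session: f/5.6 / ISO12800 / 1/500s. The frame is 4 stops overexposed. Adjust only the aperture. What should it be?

f/22

Overexposed by 4 stops → need 4 stops darker.
Aperture: f/5.6 → f/8 → f/11 → f/16 → f/22.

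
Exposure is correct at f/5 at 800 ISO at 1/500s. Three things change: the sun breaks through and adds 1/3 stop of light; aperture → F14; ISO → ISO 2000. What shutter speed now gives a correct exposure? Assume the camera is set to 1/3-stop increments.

1/200s

Scene light: 1/3 stop brighter.
Aperture: f/5 → f/5.6 → f/6.3 → f/7.1 → f/8 → f/9 → f/10 → f/11 → f/13 → f/14 — 3 stops narrower (darker).
ISO: 800 → 1000 → 1250 → 1600 → 2000 — 1 1/3 stops higher (brighter).
Net so far: 1 1/3 stops darker. Shutter speed: 1/500 → 1/400 → 1/320 → 1/250 → 1/200.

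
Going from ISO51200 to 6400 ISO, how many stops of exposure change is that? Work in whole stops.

51200 → 25600 → 12800 → 6400 — count the steps: 3 stops.

3 stops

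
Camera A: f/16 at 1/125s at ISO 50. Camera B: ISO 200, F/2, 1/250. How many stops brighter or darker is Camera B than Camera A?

Aperture: f/16 → f/11 → f/8 → f/5.6 → f/4 → f/2.8 → f/2 — 6 stops larger aperture (brighter).
Shutter speed: 1/125 → 1/250 — 1 stop shorter (darker).
ISO: 50 → 100 → 200 — 2 stops higher (brighter).
Net: +6 −1 +2 = +7 stops.

7 stops brighter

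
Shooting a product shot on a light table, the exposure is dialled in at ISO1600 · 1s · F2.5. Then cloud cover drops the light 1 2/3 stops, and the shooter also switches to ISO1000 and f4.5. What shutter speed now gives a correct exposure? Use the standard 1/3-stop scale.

Scene light: 1 2/3 stops darker.
ISO: 1600 → 1250 → 1000 — 2/3 stop lower (darker).
Aperture: f/2.5 → f/2.8 → f/3.2 → f/3.5 → f/4 → f/4.5 — 1 2/3 stops stopped down (darker).
Net so far: 4 stops darker. Shutter speed: 1 → 1.3 → 1.6 → 2 → 2.5 → 3.2 → 4 → 5 → 6 → 8 → 10 → 13 → 15.

15 s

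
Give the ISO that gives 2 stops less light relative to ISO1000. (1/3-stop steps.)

ISO 250

ISO: 1000 → 800 → 640 → 500 → 400 → 320 → 250 — 2 stops dropped (darker).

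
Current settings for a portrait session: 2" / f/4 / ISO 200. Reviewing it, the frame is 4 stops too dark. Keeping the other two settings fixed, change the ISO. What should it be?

ISO 3200

Underexposed by 4 stops → need 4 stops brighter.
ISO: 200 → 400 → 800 → 1600 → 3200.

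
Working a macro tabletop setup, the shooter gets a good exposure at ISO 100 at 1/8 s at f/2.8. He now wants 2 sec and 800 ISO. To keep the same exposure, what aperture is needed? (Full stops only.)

Shutter speed: 1/8 → 1/4 → 1/2 → 1 → 2 — 4 stops slower (brighter).
ISO: 100 → 200 → 400 → 800 — 3 stops raised (brighter).
Net change so far: 7 stops brighter. Offset with the aperture: f/2.8 → f/4 → f/5.6 → f/8 → f/11 → f/16 → f/22 → f/32.

f/32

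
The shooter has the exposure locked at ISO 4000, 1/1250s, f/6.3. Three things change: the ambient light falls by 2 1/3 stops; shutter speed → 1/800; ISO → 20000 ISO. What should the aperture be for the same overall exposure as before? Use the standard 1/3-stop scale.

f/8

Scene light: 2 1/3 stops darker.
Shutter speed: 1/1250 → 1/1000 → 1/800 — 2/3 stop slower (brighter).
ISO: 4000 → 5000 → 6400 → 8000 → 10000 → 12800 → 16000 → 20000 — 2 1/3 stops higher (brighter).
Net so far: 2/3 stop brighter. Aperture: f/6.3 → f/7.1 → f/8.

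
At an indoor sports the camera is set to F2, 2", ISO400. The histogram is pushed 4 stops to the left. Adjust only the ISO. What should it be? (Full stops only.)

ISO 6400

Underexposed by 4 stops → need 4 stops brighter.
ISO: 400 → 800 → 1600 → 3200 → 6400.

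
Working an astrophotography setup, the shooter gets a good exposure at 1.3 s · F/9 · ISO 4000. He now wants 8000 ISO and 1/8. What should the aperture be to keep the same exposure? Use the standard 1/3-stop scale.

ISO: 4000 → 5000 → 6400 → 8000 — 1 stop raised (brighter).
Shutter speed: 1.3 → 1 → 0.8 → 0.6 → 0.5 → 0.4 → 0.3 → 1/4 → 1/5 → 1/6 → 1/8 — 3 1/3 stops shorter (darker).
Net change so far: 2 1/3 stops darker. Offset with the aperture: f/9 → f/8 → f/7.1 → f/6.3 → f/5.6 → f/5 → f/4.5 → f/4.

f/4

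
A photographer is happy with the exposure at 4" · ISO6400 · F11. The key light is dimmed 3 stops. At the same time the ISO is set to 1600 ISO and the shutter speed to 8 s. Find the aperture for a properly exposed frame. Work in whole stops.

f/2.8

Scene light: 3 stops darker.
ISO: 6400 → 3200 → 1600 — 2 stops dropped (darker).
Shutter speed: 4 → 8 — 1 stop slower (brighter).
Net so far: 4 stops darker. Aperture: f/11 → f/8 → f/5.6 → f/4 → f/2.8.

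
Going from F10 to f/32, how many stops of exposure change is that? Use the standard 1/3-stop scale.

f/10 → f/11 → f/13 → f/14 → f/16 → f/18 → f/20 → f/22 → f/25 → f/29 → f/32 — count the steps: 10 third-stops = 3 1/3 stops.

3 1/3 stops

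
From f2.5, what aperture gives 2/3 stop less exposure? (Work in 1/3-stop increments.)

Aperture: f/2.5 → f/2.8 → f/3.2 — 2/3 stop stopped down (darker).

f/3.2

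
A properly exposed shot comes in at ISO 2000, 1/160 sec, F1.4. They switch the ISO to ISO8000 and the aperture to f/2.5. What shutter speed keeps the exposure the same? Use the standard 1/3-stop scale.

ISO: 2000 → 2500 → 3200 → 4000 → 5000 → 6400 → 8000 — 2 stops raised (brighter).
Aperture: f/1.4 → f/1.6 → f/1.8 → f/2 → f/2.2 → f/2.5 — 1 2/3 stops narrower (darker).
Net change so far: 1/3 stop brighter. Offset with the shutter speed: 1/160 → 1/200.

1/200s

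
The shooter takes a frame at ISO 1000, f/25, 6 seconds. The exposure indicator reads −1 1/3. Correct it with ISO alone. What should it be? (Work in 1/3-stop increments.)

ISO 2500

Underexposed by 1 1/3 stops → need 1 1/3 stops brighter.
ISO: 1000 → 1250 → 1600 → 2000 → 2500.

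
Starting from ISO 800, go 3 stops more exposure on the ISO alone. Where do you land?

ISO: 800 → 1600 → 3200 → 6400 — 3 stops higher (brighter).

ISO 6400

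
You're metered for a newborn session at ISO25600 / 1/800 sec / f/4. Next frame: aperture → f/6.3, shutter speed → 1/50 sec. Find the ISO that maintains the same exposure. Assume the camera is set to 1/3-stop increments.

ISO 4000

Aperture: f/4 → f/4.5 → f/5 → f/5.6 → f/6.3 — 1 1/3 stops stopped down (darker).
Shutter speed: 1/800 → 1/640 → 1/500 → 1/400 → 1/320 → 1/250 → 1/200 → 1/160 → 1/125 → 1/100 → 1/80 → 1/60 → 1/50 — 4 stops longer (brighter).
Net change so far: 2 2/3 stops brighter. Offset with the ISO: 25600 → 20000 → 16000 → 12800 → 10000 → 8000 → 6400 → 5000 → 4000.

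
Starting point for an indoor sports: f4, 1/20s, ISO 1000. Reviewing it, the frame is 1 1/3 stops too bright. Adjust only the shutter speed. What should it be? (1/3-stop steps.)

Overexposed by 1 1/3 stops → need 1 1/3 stops darker.
Shutter speed: 1/20 → 1/25 → 1/30 → 1/40 → 1/50.

1/50s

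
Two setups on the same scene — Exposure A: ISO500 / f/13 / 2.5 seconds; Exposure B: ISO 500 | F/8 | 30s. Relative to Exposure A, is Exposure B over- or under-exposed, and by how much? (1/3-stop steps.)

5 stops brighter

Aperture: f/13 → f/11 → f/10 → f/9 → f/8 — 1 1/3 stops larger aperture (brighter).
Shutter speed: 2.5 → 3.2 → 4 → 5 → 6 → 8 → 10 → 13 → 15 → 20 → 25 → 30 — 3 2/3 stops longer (brighter).
ISO: unchanged.
Net: +1 1/3 +3 2/3 = +5 stops.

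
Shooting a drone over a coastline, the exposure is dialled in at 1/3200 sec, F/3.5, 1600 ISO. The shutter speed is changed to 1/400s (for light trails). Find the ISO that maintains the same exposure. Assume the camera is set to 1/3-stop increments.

Shutter speed: 1/3200 → 1/2500 → 1/2000 → 1/1600 → 1/1250 → 1/1000 → 1/800 → 1/640 → 1/500 → 1/400 — 3 stops slower (brighter).
Need 3 stops darker from the ISO: 1600 → 1250 → 1000 → 800 → 640 → 500 → 400 → 320 → 250 → 200.

ISO 200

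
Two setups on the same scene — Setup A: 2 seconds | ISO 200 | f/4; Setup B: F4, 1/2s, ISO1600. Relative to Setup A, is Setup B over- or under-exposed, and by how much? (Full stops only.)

1 stop brighter

Aperture: unchanged.
Shutter speed: 2 → 1 → 1/2 — 2 stops faster (darker).
ISO: 200 → 400 → 800 → 1600 — 3 stops raised (brighter).
Net: −2 +3 = +1 stop.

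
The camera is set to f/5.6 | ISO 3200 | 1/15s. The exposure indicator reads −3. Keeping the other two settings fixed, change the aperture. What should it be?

f/2

Underexposed by 3 stops → need 3 stops brighter.
Aperture: f/5.6 → f/4 → f/2.8 → f/2.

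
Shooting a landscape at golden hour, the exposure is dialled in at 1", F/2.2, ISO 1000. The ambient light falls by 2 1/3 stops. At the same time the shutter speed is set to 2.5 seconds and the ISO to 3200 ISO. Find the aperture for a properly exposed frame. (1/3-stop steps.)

f/2.8

Scene light: 2 1/3 stops darker.
Shutter speed: 1 → 1.3 → 1.6 → 2 → 2.5 — 1 1/3 stops longer (brighter).
ISO: 1000 → 1250 → 1600 → 2000 → 2500 → 3200 — 1 2/3 stops higher (brighter).
Net so far: 2/3 stop brighter. Aperture: f/2.2 → f/2.5 → f/2.8.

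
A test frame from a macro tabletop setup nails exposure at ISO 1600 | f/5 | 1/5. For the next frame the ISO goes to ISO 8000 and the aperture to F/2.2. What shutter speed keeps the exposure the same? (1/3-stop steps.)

ISO: 1600 → 2000 → 2500 → 3200 → 4000 → 5000 → 6400 → 8000 — 2 1/3 stops higher (brighter).
Aperture: f/5 → f/4.5 → f/4 → f/3.5 → f/3.2 → f/2.8 → f/2.5 → f/2.2 — 2 1/3 stops larger aperture (brighter).
Net change so far: 4 2/3 stops brighter. Offset with the shutter speed: 1/5 → 1/6 → 1/8 → 1/10 → 1/13 → 1/15 → 1/20 → 1/25 → 1/30 → 1/40 → 1/50 → 1/60 → 1/80 → 1/100 → 1/125.

1/125s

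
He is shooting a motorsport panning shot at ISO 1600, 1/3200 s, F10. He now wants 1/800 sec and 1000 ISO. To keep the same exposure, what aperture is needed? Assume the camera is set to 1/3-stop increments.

f/16

Shutter speed: 1/3200 → 1/2500 → 1/2000 → 1/1600 → 1/1250 → 1/1000 → 1/800 — 2 stops slower (brighter).
ISO: 1600 → 1250 → 1000 — 2/3 stop dropped (darker).
Net change so far: 1 1/3 stops brighter. Offset with the aperture: f/10 → f/11 → f/13 → f/14 → f/16.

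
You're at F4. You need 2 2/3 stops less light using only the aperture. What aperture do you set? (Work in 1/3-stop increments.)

f/10

Aperture: f/4 → f/4.5 → f/5 → f/5.6 → f/6.3 → f/7.1 → f/8 → f/9 → f/10 — 2 2/3 stops narrower (darker).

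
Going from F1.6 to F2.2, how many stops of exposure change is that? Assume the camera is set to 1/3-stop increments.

f/1.6 → f/1.8 → f/2 → f/2.2 — count the steps: 3 third-stops = 1 stop.

1 stop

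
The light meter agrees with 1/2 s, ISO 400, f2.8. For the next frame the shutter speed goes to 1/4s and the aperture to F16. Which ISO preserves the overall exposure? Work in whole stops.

Shutter speed: 1/2 → 1/4 — 1 stop faster (darker).
Aperture: f/2.8 → f/4 → f/5.6 → f/8 → f/11 → f/16 — 5 stops stopped down (darker).
Net change so far: 6 stops darker. Offset with the ISO: 400 → 800 → 1600 → 3200 → 6400 → 12800 → 25600.

ISO 25600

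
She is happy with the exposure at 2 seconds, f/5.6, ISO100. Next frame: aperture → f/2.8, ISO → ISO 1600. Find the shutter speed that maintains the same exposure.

Aperture: f/5.6 → f/4 → f/2.8 — 2 stops larger aperture (brighter).
ISO: 100 → 200 → 400 → 800 → 1600 — 4 stops raised (brighter).
Net change so far: 6 stops brighter. Offset with the shutter speed: 2 → 1 → 1/2 → 1/4 → 1/8 → 1/15 → 1/30.

1/30s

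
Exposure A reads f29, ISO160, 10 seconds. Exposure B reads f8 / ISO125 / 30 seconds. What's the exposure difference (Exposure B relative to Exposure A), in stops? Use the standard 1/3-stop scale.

Aperture: f/29 → f/25 → f/22 → f/20 → f/18 → f/16 → f/14 → f/13 → f/11 → f/10 → f/9 → f/8 — 3 2/3 stops larger aperture (brighter).
Shutter speed: 10 → 13 → 15 → 20 → 25 → 30 — 1 2/3 stops slower (brighter).
ISO: 160 → 125 — 1/3 stop lower (darker).
Net: +3 2/3 +1 2/3 −1/3 = +5 stops.

5 stops brighter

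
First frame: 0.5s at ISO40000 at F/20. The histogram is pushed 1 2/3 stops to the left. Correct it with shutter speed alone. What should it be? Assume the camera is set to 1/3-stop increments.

Underexposed by 1 2/3 stops → need 1 2/3 stops brighter.
Shutter speed: 0.5 → 0.6 → 0.8 → 1 → 1.3 → 1.6.

1.6 s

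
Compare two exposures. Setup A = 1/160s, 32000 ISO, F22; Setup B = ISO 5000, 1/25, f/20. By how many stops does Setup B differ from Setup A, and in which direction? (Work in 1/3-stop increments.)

Aperture: f/22 → f/20 — 1/3 stop opened up (brighter).
Shutter speed: 1/160 → 1/125 → 1/100 → 1/80 → 1/60 → 1/50 → 1/40 → 1/30 → 1/25 — 2 2/3 stops longer (brighter).
ISO: 32000 → 25600 → 20000 → 16000 → 12800 → 10000 → 8000 → 6400 → 5000 — 2 2/3 stops lower (darker).
Net: +1/3 +2 2/3 −2 2/3 = +1/3 stops.

1/3 stop brighter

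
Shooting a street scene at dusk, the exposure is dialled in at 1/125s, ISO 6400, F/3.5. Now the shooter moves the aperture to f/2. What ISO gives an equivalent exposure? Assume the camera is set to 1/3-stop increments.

Aperture: f/3.5 → f/3.2 → f/2.8 → f/2.5 → f/2.2 → f/2 — 1 2/3 stops opened up (brighter).
Need 1 2/3 stops darker from the ISO: 6400 → 5000 → 4000 → 3200 → 2500 → 2000.

ISO 2000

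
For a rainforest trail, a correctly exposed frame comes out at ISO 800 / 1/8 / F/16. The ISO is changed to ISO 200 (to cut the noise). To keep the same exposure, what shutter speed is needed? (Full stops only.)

ISO: 800 → 400 → 200 — 2 stops lower (darker).
Need 2 stops brighter from the shutter speed: 1/8 → 1/4 → 1/2.

1/2s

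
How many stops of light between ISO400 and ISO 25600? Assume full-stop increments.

6 stops

400 → 800 → 1600 → 3200 → 6400 → 12800 → 25600 — count the steps: 6 stops.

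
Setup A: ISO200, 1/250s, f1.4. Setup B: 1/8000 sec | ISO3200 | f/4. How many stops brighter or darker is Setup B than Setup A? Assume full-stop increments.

4 stops darker

Aperture: f/1.4 → f/2 → f/2.8 → f/4 — 3 stops smaller aperture (darker).
Shutter speed: 1/250 → 1/500 → 1/1000 → 1/2000 → 1/4000 → 1/8000 — 5 stops faster (darker).
ISO: 200 → 400 → 800 → 1600 → 3200 — 4 stops higher (brighter).
Net: −3 −5 +4 = −4 stops.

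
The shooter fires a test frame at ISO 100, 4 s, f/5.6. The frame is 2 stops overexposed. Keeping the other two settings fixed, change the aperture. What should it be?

Overexposed by 2 stops → need 2 stops darker.
Aperture: f/5.6 → f/8 → f/11.

f/11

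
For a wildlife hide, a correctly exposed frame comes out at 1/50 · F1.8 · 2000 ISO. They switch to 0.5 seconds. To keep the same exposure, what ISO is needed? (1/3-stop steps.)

Shutter speed: 1/50 → 1/40 → 1/30 → 1/25 → 1/20 → 1/15 → 1/13 → 1/10 → 1/8 → 1/6 → 1/5 → 1/4 → 0.3 → 0.4 → 0.5 — 4 2/3 stops slower (brighter).
Need 4 2/3 stops darker from the ISO: 2000 → 1600 → 1250 → 1000 → 800 → 640 → 500 → 400 → 320 → 250 → 200 → 160 → 125 → 100 → 80.

ISO 80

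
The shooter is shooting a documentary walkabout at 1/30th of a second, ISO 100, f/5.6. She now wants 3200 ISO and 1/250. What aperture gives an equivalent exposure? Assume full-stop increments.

f/11

ISO: 100 → 200 → 400 → 800 → 1600 → 3200 — 5 stops raised (brighter).
Shutter speed: 1/30 → 1/60 → 1/125 → 1/250 — 3 stops faster (darker).
Net change so far: 2 stops brighter. Offset with the aperture: f/5.6 → f/8 → f/11.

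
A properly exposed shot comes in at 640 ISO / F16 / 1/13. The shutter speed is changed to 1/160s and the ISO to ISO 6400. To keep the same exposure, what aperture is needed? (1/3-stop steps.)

Shutter speed: 1/13 → 1/15 → 1/20 → 1/25 → 1/30 → 1/40 → 1/50 → 1/60 → 1/80 → 1/100 → 1/125 → 1/160 — 3 2/3 stops shorter (darker).
ISO: 640 → 800 → 1000 → 1250 → 1600 → 2000 → 2500 → 3200 → 4000 → 5000 → 6400 — 3 1/3 stops higher (brighter).
Net change so far: 1/3 stop darker. Offset with the aperture: f/16 → f/14.

f/14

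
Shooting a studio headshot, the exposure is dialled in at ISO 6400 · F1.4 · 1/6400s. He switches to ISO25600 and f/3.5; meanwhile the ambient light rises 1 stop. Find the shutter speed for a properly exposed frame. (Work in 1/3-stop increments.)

Scene light: 1 stop brighter.
ISO: 6400 → 8000 → 10000 → 12800 → 16000 → 20000 → 25600 — 2 stops raised (brighter).
Aperture: f/1.4 → f/1.6 → f/1.8 → f/2 → f/2.2 → f/2.5 → f/2.8 → f/3.2 → f/3.5 — 2 2/3 stops stopped down (darker).
Net so far: 1/3 stop brighter. Shutter speed: 1/6400 → 1/8000.

1/8000s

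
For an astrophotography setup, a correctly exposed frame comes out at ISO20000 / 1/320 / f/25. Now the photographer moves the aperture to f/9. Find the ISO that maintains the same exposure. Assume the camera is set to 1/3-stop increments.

Aperture: f/25 → f/22 → f/20 → f/18 → f/16 → f/14 → f/13 → f/11 → f/10 → f/9 — 3 stops opened up (brighter).
Need 3 stops darker from the ISO: 20000 → 16000 → 12800 → 10000 → 8000 → 6400 → 5000 → 4000 → 3200 → 2500.

ISO 2500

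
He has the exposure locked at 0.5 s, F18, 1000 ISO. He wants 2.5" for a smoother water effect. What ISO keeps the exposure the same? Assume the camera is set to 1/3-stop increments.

Shutter speed: 0.5 → 0.6 → 0.8 → 1 → 1.3 → 1.6 → 2 → 2.5 — 2 1/3 stops longer (brighter).
Need 2 1/3 stops darker from the ISO: 1000 → 800 → 640 → 500 → 400 → 320 → 250 → 200.

ISO 200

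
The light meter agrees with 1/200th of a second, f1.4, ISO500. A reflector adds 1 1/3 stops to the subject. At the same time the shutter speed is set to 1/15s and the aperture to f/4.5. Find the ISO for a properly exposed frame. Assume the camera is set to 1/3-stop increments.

Scene light: 1 1/3 stops brighter.
Shutter speed: 1/200 → 1/160 → 1/125 → 1/100 → 1/80 → 1/60 → 1/50 → 1/40 → 1/30 → 1/25 → 1/20 → 1/15 — 3 2/3 stops slower (brighter).
Aperture: f/1.4 → f/1.6 → f/1.8 → f/2 → f/2.2 → f/2.5 → f/2.8 → f/3.2 → f/3.5 → f/4 → f/4.5 — 3 1/3 stops narrower (darker).
Net so far: 1 2/3 stops brighter. ISO: 500 → 400 → 320 → 250 → 200 → 160.

ISO 160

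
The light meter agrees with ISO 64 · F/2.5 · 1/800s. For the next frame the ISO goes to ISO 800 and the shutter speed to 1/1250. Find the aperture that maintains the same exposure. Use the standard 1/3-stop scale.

f/7.1

ISO: 64 → 80 → 100 → 125 → 160 → 200 → 250 → 320 → 400 → 500 → 640 → 800 — 3 2/3 stops raised (brighter).
Shutter speed: 1/800 → 1/1000 → 1/1250 — 2/3 stop faster (darker).
Net change so far: 3 stops brighter. Offset with the aperture: f/2.5 → f/2.8 → f/3.2 → f/3.5 → f/4 → f/4.5 → f/5 → f/5.6 → f/6.3 → f/7.1.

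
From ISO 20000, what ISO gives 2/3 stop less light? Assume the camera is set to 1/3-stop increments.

ISO: 20000 → 16000 → 12800 — 2/3 stop lower (darker).

ISO 12800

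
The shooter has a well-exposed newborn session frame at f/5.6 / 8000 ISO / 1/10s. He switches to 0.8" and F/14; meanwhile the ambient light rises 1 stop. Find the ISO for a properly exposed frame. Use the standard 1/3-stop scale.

Scene light: 1 stop brighter.
Shutter speed: 1/10 → 1/8 → 1/6 → 1/5 → 1/4 → 0.3 → 0.4 → 0.5 → 0.6 → 0.8 — 3 stops slower (brighter).
Aperture: f/5.6 → f/6.3 → f/7.1 → f/8 → f/9 → f/10 → f/11 → f/13 → f/14 — 2 2/3 stops narrower (darker).
Net so far: 1 1/3 stops brighter. ISO: 8000 → 6400 → 5000 → 4000 → 3200.

ISO 3200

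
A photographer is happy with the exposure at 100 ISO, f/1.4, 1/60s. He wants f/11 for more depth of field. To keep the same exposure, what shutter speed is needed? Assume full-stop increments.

1 s

Aperture: f/1.4 → f/2 → f/2.8 → f/4 → f/5.6 → f/8 → f/11 — 6 stops smaller aperture (darker).
Need 6 stops brighter from the shutter speed: 1/60 → 1/30 → 1/15 → 1/8 → 1/4 → 1/2 → 1.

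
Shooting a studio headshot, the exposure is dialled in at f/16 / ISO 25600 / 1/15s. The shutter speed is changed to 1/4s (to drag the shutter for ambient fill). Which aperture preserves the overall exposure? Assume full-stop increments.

Shutter speed: 1/15 → 1/8 → 1/4 — 2 stops longer (brighter).
Need 2 stops darker from the aperture: f/16 → f/22 → f/32.

f/32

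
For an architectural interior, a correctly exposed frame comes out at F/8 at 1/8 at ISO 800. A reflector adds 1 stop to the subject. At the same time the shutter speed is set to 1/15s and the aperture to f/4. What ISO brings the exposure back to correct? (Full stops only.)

ISO 200

Scene light: 1 stop brighter.
Shutter speed: 1/8 → 1/15 — 1 stop faster (darker).
Aperture: f/8 → f/5.6 → f/4 — 2 stops larger aperture (brighter).
Net so far: 2 stops brighter. ISO: 800 → 400 → 200.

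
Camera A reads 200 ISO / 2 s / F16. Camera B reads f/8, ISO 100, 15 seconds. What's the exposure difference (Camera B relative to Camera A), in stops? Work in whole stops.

Aperture: f/16 → f/11 → f/8 — 2 stops larger aperture (brighter).
Shutter speed: 2 → 4 → 8 → 15 — 3 stops longer (brighter).
ISO: 200 → 100 — 1 stop lower (darker).
Net: +2 +3 −1 = +4 stops.

4 stops brighter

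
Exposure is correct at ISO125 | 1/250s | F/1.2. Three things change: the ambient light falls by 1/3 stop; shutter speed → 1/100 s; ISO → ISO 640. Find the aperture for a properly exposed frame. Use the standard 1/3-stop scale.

Scene light: 1/3 stop darker.
Shutter speed: 1/250 → 1/200 → 1/160 → 1/125 → 1/100 — 1 1/3 stops slower (brighter).
ISO: 125 → 160 → 200 → 250 → 320 → 400 → 500 → 640 — 2 1/3 stops higher (brighter).
Net so far: 3 1/3 stops brighter. Aperture: f/1.2 → f/1.4 → f/1.6 → f/1.8 → f/2 → f/2.2 → f/2.5 → f/2.8 → f/3.2 → f/3.5 → f/4.

f/4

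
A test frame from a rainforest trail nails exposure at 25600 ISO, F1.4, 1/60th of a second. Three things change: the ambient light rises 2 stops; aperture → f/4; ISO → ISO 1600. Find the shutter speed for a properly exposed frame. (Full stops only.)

1/2s

Scene light: 2 stops brighter.
Aperture: f/1.4 → f/2 → f/2.8 → f/4 — 3 stops smaller aperture (darker).
ISO: 25600 → 12800 → 6400 → 3200 → 1600 — 4 stops lower (darker).
Net so far: 5 stops darker. Shutter speed: 1/60 → 1/30 → 1/15 → 1/8 → 1/4 → 1/2.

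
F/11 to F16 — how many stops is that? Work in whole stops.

f/11 → f/16 — count the steps: 1 stop.

1 stop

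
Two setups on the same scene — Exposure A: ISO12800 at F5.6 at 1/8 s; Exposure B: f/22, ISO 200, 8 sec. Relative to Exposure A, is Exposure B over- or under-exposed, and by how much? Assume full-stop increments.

Aperture: f/5.6 → f/8 → f/11 → f/16 → f/22 — 4 stops narrower (darker).
Shutter speed: 1/8 → 1/4 → 1/2 → 1 → 2 → 4 → 8 — 6 stops longer (brighter).
ISO: 12800 → 6400 → 3200 → 1600 → 800 → 400 → 200 — 6 stops dropped (darker).
Net: −4 +6 −6 = −4 stops.

4 stops darker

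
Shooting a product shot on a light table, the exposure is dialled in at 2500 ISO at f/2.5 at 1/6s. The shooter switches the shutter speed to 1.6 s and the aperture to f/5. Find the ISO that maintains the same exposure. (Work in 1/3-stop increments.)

Shutter speed: 1/6 → 1/5 → 1/4 → 0.3 → 0.4 → 0.5 → 0.6 → 0.8 → 1 → 1.3 → 1.6 — 3 1/3 stops slower (brighter).
Aperture: f/2.5 → f/2.8 → f/3.2 → f/3.5 → f/4 → f/4.5 → f/5 — 2 stops smaller aperture (darker).
Net change so far: 1 1/3 stops brighter. Offset with the ISO: 2500 → 2000 → 1600 → 1250 → 1000.

ISO 1000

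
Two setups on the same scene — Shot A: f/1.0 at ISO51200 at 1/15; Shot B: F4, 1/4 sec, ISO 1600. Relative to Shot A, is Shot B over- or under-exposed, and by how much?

Aperture: f/1.0 → f/1.4 → f/2 → f/2.8 → f/4 — 4 stops smaller aperture (darker).
Shutter speed: 1/15 → 1/8 → 1/4 — 2 stops longer (brighter).
ISO: 51200 → 25600 → 12800 → 6400 → 3200 → 1600 — 5 stops lower (darker).
Net: −4 +2 −5 = −7 stops.

7 stops darker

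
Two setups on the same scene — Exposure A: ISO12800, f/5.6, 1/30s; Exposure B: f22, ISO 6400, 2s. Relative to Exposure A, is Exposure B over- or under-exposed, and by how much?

1 stop brighter

Aperture: f/5.6 → f/8 → f/11 → f/16 → f/22 — 4 stops smaller aperture (darker).
Shutter speed: 1/30 → 1/15 → 1/8 → 1/4 → 1/2 → 1 → 2 — 6 stops slower (brighter).
ISO: 12800 → 6400 — 1 stop lower (darker).
Net: −4 +6 −1 = +1 stop.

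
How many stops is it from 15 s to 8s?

15 → 8 — count the steps: 1 stop.

1 stop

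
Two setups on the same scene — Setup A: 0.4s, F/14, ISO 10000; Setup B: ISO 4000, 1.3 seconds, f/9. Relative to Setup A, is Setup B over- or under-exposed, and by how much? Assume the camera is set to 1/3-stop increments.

Aperture: f/14 → f/13 → f/11 → f/10 → f/9 — 1 1/3 stops opened up (brighter).
Shutter speed: 0.4 → 0.5 → 0.6 → 0.8 → 1 → 1.3 — 1 2/3 stops longer (brighter).
ISO: 10000 → 8000 → 6400 → 5000 → 4000 — 1 1/3 stops dropped (darker).
Net: +1 1/3 +1 2/3 −1 1/3 = +1 2/3 stops.

1 2/3 stops brighter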